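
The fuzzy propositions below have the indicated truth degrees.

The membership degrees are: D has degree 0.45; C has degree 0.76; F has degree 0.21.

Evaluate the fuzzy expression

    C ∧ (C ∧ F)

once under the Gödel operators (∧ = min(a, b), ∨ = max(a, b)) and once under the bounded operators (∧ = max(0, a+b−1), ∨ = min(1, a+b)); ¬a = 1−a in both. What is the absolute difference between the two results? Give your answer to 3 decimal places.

Under Gödel:
  C ∧ F = min(a, b) on (0.76, 0.21) = 0.21
  C ∧ (C ∧ F) = min(a, b) on (0.76, 0.21) = 0.21
  → value = 0.2100
Under bounded:
  C ∧ F = max(0, a+b−1) on (0.76, 0.21) = 0.00
  C ∧ (C ∧ F) = max(0, a+b−1) on (0.76, 0.00) = 0.00
  → value = 0.0000
|0.2100 − 0.0000| = 0.210

0.210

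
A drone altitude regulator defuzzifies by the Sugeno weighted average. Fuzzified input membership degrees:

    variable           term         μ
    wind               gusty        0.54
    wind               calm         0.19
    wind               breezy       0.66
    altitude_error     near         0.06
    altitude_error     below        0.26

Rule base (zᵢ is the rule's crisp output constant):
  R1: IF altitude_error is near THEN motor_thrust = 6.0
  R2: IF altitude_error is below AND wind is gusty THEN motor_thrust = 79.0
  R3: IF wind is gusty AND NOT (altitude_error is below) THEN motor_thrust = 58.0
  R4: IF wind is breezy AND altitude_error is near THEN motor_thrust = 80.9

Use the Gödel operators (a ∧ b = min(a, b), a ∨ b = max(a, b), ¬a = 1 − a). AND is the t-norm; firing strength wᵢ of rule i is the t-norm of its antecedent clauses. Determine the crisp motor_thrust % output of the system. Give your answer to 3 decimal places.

62.037

R1 (z=6.0): near=0.06 → w = 0.06
R2 (z=79.0): below=0.26, gusty=0.54; AND[min(a, b)] → w = 0.26
R3 (z=58.0): gusty=0.54, ¬below=1−0.26=0.74; AND[min(a, b)] → w = 0.54
R4 (z=80.9): breezy=0.66, near=0.06; AND[min(a, b)] → w = 0.06
Weighted average = (0.06·6.0 + 0.26·79.0 + 0.54·58.0 + 0.06·80.9) / (0.06 + 0.26 + 0.54 + 0.06)
  = 57.0740 / 0.9200 = 62.037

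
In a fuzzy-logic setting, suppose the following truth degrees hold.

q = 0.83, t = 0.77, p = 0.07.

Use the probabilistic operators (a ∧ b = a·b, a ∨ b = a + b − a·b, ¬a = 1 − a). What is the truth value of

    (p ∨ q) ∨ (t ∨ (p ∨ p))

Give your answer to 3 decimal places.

p ∨ q = a + b − a·b on (0.0700, 0.8300) = 0.8419
p ∨ p = a + b − a·b on (0.0700, 0.0700) = 0.1351
t ∨ (p ∨ p) = a + b − a·b on (0.7700, 0.1351) = 0.8011
(p ∨ q) ∨ (t ∨ (p ∨ p)) = a + b − a·b on (0.8419, 0.8011) = 0.9685

0.969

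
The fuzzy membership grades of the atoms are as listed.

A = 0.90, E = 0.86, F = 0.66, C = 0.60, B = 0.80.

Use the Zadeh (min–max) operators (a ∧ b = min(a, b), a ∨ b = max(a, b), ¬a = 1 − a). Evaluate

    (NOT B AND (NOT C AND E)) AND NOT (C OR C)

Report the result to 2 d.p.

NOT B = 1 − 0.80 = 0.20
NOT C = 1 − 0.60 = 0.40
NOT C AND E = min(a, b) on (0.40, 0.86) = 0.40
NOT B AND (NOT C AND E) = min(a, b) on (0.20, 0.40) = 0.20
C OR C = max(a, b) on (0.60, 0.60) = 0.60
NOT (C OR C) = 1 − 0.60 = 0.40
(NOT B AND (NOT C AND E)) AND NOT (C OR C) = min(a, b) on (0.20, 0.40) = 0.20

0.20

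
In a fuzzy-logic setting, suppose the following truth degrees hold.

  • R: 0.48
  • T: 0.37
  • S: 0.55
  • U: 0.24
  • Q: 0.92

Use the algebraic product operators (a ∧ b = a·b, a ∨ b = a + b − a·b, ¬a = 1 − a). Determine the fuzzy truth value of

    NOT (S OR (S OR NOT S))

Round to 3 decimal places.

0.111

NOT S = 1 − 0.5500 = 0.4500
S OR NOT S = a + b − a·b on (0.5500, 0.4500) = 0.7525
S OR (S OR NOT S) = a + b − a·b on (0.5500, 0.7525) = 0.8886
NOT (S OR (S OR NOT S)) = 1 − 0.8886 = 0.1114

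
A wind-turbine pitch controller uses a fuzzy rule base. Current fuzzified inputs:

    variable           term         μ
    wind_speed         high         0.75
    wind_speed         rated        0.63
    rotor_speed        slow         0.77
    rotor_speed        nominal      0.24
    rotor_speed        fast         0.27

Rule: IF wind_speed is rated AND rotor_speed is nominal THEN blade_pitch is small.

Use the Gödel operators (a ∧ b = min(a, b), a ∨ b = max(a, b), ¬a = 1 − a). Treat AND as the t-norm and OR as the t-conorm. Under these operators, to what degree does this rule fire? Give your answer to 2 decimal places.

0.24

firing strength: rated=0.63, nominal=0.24; AND[min(a, b)] → w = 0.24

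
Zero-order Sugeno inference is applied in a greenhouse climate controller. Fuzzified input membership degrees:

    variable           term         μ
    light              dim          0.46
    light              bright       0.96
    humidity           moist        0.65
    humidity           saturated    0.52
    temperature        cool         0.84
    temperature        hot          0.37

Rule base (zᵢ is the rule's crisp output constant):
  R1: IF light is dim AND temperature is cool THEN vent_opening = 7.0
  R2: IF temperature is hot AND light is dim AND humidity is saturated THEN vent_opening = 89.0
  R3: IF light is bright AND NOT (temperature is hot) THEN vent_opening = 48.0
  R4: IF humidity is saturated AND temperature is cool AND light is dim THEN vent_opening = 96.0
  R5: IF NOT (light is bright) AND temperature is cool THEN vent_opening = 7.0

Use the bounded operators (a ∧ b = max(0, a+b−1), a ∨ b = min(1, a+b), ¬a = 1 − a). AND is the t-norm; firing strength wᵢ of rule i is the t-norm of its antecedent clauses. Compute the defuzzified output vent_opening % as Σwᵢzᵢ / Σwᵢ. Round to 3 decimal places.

R1 (z=7.0): dim=0.46, cool=0.84; AND[max(0, a+b−1)] → w = 0.30
R2 (z=89.0): hot=0.37, dim=0.46, saturated=0.52; AND[max(0, a+b−1)] → w = 0.00
R3 (z=48.0): bright=0.96, ¬hot=1−0.37=0.63; AND[max(0, a+b−1)] → w = 0.59
R4 (z=96.0): saturated=0.52, cool=0.84, dim=0.46; AND[max(0, a+b−1)] → w = 0.00
R5 (z=7.0): ¬bright=1−0.96=0.04, cool=0.84; AND[max(0, a+b−1)] → w = 0.00
Weighted average = (0.30·7.0 + 0.00·89.0 + 0.59·48.0 + 0.00·96.0 + 0.00·7.0) / (0.30 + 0.00 + 0.59 + 0.00 + 0.00)
  = 30.4200 / 0.8900 = 34.180

34.180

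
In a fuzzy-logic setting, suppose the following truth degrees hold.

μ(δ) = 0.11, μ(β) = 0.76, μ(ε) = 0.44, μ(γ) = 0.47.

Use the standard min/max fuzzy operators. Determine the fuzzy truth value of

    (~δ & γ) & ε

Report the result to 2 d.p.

~δ = 1 − 0.11 = 0.89
~δ & γ = min(a, b) on (0.89, 0.47) = 0.47
(~δ & γ) & ε = min(a, b) on (0.47, 0.44) = 0.44

0.44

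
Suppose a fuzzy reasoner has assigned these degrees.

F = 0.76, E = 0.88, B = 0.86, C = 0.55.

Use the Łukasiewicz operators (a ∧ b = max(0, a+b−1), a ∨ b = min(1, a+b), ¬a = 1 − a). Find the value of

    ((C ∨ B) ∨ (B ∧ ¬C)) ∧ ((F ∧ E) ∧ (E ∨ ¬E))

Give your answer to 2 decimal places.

0.64

C ∨ B = min(1, a+b) on (0.55, 0.86) = 1.00
¬C = 1 − 0.55 = 0.45
B ∧ ¬C = max(0, a+b−1) on (0.86, 0.45) = 0.31
(C ∨ B) ∨ (B ∧ ¬C) = min(1, a+b) on (1.00, 0.31) = 1.00
F ∧ E = max(0, a+b−1) on (0.76, 0.88) = 0.64
¬E = 1 − 0.88 = 0.12
E ∨ ¬E = min(1, a+b) on (0.88, 0.12) = 1.00
(F ∧ E) ∧ (E ∨ ¬E) = max(0, a+b−1) on (0.64, 1.00) = 0.64
((C ∨ B) ∨ (B ∧ ¬C)) ∧ ((F ∧ E) ∧ (E ∨ ¬E)) = max(0, a+b−1) on (1.00, 0.64) = 0.64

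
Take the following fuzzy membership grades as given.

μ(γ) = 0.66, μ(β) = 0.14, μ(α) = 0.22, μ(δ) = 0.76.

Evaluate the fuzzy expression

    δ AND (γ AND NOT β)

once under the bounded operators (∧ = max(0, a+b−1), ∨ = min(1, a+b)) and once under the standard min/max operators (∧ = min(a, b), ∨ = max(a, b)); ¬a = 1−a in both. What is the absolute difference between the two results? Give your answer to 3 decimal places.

Under bounded:
  NOT β = 1 − 0.14 = 0.86
  γ AND NOT β = max(0, a+b−1) on (0.66, 0.86) = 0.52
  δ AND (γ AND NOT β) = max(0, a+b−1) on (0.76, 0.52) = 0.28
  → value = 0.2800
Under standard min/max:
  NOT β = 1 − 0.14 = 0.86
  γ AND NOT β = min(a, b) on (0.66, 0.86) = 0.66
  δ AND (γ AND NOT β) = min(a, b) on (0.76, 0.66) = 0.66
  → value = 0.6600
|0.2800 − 0.6600| = 0.380

0.380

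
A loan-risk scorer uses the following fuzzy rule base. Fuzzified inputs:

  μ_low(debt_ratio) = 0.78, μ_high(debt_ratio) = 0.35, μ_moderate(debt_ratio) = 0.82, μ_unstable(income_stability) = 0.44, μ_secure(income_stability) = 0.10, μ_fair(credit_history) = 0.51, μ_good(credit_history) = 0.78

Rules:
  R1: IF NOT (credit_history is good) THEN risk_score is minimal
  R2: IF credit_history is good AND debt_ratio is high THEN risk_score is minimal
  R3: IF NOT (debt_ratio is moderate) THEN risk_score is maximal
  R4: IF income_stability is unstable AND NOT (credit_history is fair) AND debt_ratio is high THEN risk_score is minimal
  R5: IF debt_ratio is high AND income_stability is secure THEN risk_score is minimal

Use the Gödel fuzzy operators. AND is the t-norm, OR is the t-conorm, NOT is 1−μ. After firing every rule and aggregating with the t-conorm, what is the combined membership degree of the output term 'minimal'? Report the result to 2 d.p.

0.35

R1: ¬good=1−0.78=0.22 → w = 0.22
R2: good=0.78, high=0.35; AND[min(a, b)] → w = 0.35
R3: ¬moderate=1−0.82=0.18 → w = 0.18
R4: unstable=0.44, ¬fair=1−0.51=0.49, high=0.35; AND[min(a, b)] → w = 0.35
R5: high=0.35, secure=0.10; AND[min(a, b)] → w = 0.10
Rules with consequent 'minimal': {R1, R2, R4, R5} → strengths 0.22, 0.35, 0.35, 0.10
Aggregate via t-conorm [max(a, b)]: 0.35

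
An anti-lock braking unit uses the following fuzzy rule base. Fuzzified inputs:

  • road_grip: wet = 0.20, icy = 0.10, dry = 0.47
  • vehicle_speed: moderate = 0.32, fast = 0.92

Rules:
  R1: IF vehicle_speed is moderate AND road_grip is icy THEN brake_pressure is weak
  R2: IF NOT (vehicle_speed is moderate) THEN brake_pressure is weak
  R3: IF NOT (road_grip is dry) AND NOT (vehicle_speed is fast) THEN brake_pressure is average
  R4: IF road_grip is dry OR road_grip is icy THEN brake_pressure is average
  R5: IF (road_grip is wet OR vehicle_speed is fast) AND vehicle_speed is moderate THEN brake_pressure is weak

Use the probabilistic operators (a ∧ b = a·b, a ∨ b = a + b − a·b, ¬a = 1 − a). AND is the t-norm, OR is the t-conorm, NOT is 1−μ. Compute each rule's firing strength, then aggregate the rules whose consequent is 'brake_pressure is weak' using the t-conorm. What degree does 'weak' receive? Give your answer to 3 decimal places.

R1: moderate=0.32, icy=0.10; AND[a·b] → w = 0.0320
R2: ¬moderate=1−0.32=0.68 → w = 0.6800
R3: ¬dry=1−0.47=0.53, ¬fast=1−0.92=0.08; AND[a·b] → w = 0.0424
R4: dry=0.47, icy=0.10; OR[a + b − a·b] → w = 0.5230
R5: (wet=0.20 OR fast=0.92) = 0.9360; AND[a·b] with moderate=0.32 → w = 0.2995
Rules with consequent 'weak': {R1, R2, R5} → strengths 0.0320, 0.6800, 0.2995
Aggregate via t-conorm [a + b − a·b]: 0.7830

0.783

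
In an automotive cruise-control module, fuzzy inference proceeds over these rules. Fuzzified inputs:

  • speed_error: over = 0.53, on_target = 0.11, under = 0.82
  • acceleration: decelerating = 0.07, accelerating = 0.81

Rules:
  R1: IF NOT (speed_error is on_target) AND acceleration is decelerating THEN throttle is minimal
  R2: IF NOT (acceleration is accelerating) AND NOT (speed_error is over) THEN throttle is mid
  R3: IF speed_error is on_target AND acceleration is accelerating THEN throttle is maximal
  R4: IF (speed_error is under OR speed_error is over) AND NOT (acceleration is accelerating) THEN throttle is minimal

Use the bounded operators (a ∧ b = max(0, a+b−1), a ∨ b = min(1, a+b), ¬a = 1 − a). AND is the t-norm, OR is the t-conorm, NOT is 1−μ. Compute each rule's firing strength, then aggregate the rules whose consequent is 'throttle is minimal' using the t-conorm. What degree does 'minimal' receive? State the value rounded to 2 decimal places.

R1: ¬on_target=1−0.11=0.89, decelerating=0.07; AND[max(0, a+b−1)] → w = 0.00
R2: ¬accelerating=1−0.81=0.19, ¬over=1−0.53=0.47; AND[max(0, a+b−1)] → w = 0.00
R3: on_target=0.11, accelerating=0.81; AND[max(0, a+b−1)] → w = 0.00
R4: (under=0.82 OR over=0.53) = 1.00; AND[max(0, a+b−1)] with ¬accelerating=1−0.81=0.19 → w = 0.19
Rules with consequent 'minimal': {R1, R4} → strengths 0.00, 0.19
Aggregate via t-conorm [min(1, a+b)]: 0.19

0.19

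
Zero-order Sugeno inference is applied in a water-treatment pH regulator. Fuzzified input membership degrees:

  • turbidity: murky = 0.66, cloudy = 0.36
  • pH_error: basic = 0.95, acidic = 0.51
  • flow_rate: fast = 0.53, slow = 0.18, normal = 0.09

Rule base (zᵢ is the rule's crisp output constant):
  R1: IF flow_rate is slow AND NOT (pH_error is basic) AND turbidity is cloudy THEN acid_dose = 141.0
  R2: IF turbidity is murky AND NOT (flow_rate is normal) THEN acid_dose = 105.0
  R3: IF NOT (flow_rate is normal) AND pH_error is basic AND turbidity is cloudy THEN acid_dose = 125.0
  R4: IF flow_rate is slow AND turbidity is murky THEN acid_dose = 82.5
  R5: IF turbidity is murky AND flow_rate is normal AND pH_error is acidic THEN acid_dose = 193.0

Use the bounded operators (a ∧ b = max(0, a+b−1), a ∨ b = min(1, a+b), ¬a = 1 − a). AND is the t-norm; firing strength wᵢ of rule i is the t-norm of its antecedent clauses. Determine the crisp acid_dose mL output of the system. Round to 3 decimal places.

R1 (z=141.0): slow=0.18, ¬basic=1−0.95=0.05, cloudy=0.36; AND[max(0, a+b−1)] → w = 0.00
R2 (z=105.0): murky=0.66, ¬normal=1−0.09=0.91; AND[max(0, a+b−1)] → w = 0.57
R3 (z=125.0): ¬normal=1−0.09=0.91, basic=0.95, cloudy=0.36; AND[max(0, a+b−1)] → w = 0.22
R4 (z=82.5): slow=0.18, murky=0.66; AND[max(0, a+b−1)] → w = 0.00
R5 (z=193.0): murky=0.66, normal=0.09, acidic=0.51; AND[max(0, a+b−1)] → w = 0.00
Weighted average = (0.00·141.0 + 0.57·105.0 + 0.22·125.0 + 0.00·82.5 + 0.00·193.0) / (0.00 + 0.57 + 0.22 + 0.00 + 0.00)
  = 87.3500 / 0.7900 = 110.570

110.570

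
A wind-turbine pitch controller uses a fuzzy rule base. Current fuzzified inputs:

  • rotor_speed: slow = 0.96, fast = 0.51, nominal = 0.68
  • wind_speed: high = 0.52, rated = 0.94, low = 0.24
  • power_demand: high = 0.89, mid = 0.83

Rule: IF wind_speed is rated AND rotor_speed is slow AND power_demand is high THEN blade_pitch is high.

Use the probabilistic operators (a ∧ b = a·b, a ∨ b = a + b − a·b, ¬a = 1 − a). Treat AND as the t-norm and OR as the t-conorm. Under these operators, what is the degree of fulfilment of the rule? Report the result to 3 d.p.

0.803

firing strength: rated=0.94, slow=0.96, high=0.89; AND[a·b] → w = 0.8031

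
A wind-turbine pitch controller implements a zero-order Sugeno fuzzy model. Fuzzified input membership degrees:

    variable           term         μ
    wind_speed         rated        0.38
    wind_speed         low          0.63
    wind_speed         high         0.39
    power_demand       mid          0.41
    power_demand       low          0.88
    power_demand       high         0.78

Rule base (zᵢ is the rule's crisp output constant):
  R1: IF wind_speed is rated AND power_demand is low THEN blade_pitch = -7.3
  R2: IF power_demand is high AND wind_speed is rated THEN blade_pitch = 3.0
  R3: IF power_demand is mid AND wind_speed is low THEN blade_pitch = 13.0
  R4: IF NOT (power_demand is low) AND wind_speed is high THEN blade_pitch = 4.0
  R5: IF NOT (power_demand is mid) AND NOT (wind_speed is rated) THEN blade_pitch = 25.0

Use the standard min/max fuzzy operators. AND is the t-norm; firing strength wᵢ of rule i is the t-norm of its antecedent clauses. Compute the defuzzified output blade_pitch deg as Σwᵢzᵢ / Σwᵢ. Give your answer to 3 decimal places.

10.067

R1 (z=-7.3): rated=0.38, low=0.88; AND[min(a, b)] → w = 0.38
R2 (z=3.0): high=0.78, rated=0.38; AND[min(a, b)] → w = 0.38
R3 (z=13.0): mid=0.41, low=0.63; AND[min(a, b)] → w = 0.41
R4 (z=4.0): ¬low=1−0.88=0.12, high=0.39; AND[min(a, b)] → w = 0.12
R5 (z=25.0): ¬mid=1−0.41=0.59, ¬rated=1−0.38=0.62; AND[min(a, b)] → w = 0.59
Weighted average = (0.38·-7.3 + 0.38·3.0 + 0.41·13.0 + 0.12·4.0 + 0.59·25.0) / (0.38 + 0.38 + 0.41 + 0.12 + 0.59)
  = 18.9260 / 1.8800 = 10.067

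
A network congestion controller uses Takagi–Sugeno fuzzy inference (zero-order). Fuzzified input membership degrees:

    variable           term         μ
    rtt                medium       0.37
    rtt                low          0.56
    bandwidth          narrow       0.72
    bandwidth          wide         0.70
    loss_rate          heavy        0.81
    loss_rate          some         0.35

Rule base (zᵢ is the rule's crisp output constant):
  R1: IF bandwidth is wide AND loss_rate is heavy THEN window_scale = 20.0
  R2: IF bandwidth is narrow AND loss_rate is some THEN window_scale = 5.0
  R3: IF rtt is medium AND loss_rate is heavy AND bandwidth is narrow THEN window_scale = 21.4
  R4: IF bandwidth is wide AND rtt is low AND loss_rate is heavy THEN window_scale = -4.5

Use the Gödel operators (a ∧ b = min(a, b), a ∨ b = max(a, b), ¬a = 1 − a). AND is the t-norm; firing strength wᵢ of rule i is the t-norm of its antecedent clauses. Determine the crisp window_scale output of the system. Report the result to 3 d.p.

R1 (z=20.0): wide=0.70, heavy=0.81; AND[min(a, b)] → w = 0.70
R2 (z=5.0): narrow=0.72, some=0.35; AND[min(a, b)] → w = 0.35
R3 (z=21.4): medium=0.37, heavy=0.81, narrow=0.72; AND[min(a, b)] → w = 0.37
R4 (z=-4.5): wide=0.70, low=0.56, heavy=0.81; AND[min(a, b)] → w = 0.56
Weighted average = (0.70·20.0 + 0.35·5.0 + 0.37·21.4 + 0.56·-4.5) / (0.70 + 0.35 + 0.37 + 0.56)
  = 21.1480 / 1.9800 = 10.681

10.681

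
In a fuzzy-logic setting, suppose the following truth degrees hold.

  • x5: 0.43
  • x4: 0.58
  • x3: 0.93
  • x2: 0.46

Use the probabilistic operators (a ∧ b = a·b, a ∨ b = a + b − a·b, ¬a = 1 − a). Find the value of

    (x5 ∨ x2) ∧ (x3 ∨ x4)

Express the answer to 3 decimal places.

0.672

x5 ∨ x2 = a + b − a·b on (0.4300, 0.4600) = 0.6922
x3 ∨ x4 = a + b − a·b on (0.9300, 0.5800) = 0.9706
(x5 ∨ x2) ∧ (x3 ∨ x4) = a·b on (0.6922, 0.9706) = 0.6718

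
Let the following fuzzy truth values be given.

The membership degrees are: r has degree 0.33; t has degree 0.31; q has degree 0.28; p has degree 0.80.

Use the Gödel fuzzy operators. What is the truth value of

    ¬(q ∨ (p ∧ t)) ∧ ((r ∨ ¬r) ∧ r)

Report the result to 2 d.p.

p ∧ t = min(a, b) on (0.80, 0.31) = 0.31
q ∨ (p ∧ t) = max(a, b) on (0.28, 0.31) = 0.31
¬(q ∨ (p ∧ t)) = 1 − 0.31 = 0.69
¬r = 1 − 0.33 = 0.67
r ∨ ¬r = max(a, b) on (0.33, 0.67) = 0.67
(r ∨ ¬r) ∧ r = min(a, b) on (0.67, 0.33) = 0.33
¬(q ∨ (p ∧ t)) ∧ ((r ∨ ¬r) ∧ r) = min(a, b) on (0.69, 0.33) = 0.33

0.33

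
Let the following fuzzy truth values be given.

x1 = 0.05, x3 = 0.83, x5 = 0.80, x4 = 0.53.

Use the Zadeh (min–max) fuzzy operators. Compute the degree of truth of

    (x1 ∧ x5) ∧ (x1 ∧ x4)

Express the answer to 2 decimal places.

0.05

x1 ∧ x5 = min(a, b) on (0.05, 0.80) = 0.05
x1 ∧ x4 = min(a, b) on (0.05, 0.53) = 0.05
(x1 ∧ x5) ∧ (x1 ∧ x4) = min(a, b) on (0.05, 0.05) = 0.05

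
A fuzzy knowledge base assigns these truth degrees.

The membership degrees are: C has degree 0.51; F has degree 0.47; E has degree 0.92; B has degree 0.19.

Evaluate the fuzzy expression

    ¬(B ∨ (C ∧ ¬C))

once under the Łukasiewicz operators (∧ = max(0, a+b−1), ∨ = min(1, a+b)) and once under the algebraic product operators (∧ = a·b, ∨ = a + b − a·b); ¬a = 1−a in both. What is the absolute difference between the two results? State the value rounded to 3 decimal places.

Under Łukasiewicz:
  ¬C = 1 − 0.51 = 0.49
  C ∧ ¬C = max(0, a+b−1) on (0.51, 0.49) = 0.00
  B ∨ (C ∧ ¬C) = min(1, a+b) on (0.19, 0.00) = 0.19
  ¬(B ∨ (C ∧ ¬C)) = 1 − 0.19 = 0.81
  → value = 0.8100
Under algebraic product:
  ¬C = 1 − 0.5100 = 0.4900
  C ∧ ¬C = a·b on (0.5100, 0.4900) = 0.2499
  B ∨ (C ∧ ¬C) = a + b − a·b on (0.1900, 0.2499) = 0.3924
  ¬(B ∨ (C ∧ ¬C)) = 1 − 0.3924 = 0.6076
  → value = 0.6076
|0.8100 − 0.6076| = 0.202

0.202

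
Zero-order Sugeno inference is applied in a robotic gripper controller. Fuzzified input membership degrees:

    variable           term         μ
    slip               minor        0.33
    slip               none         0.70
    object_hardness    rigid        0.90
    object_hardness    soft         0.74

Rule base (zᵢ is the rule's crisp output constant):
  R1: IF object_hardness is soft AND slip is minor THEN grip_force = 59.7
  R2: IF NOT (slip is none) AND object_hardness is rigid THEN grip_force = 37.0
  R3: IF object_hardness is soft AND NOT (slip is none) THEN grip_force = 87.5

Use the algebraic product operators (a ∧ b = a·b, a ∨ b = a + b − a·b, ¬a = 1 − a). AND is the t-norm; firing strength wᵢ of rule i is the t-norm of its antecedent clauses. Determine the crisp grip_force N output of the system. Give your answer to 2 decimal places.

R1 (z=59.7): soft=0.74, minor=0.33; AND[a·b] → w = 0.2442
R2 (z=37.0): ¬none=1−0.70=0.30, rigid=0.90; AND[a·b] → w = 0.2700
R3 (z=87.5): soft=0.74, ¬none=1−0.70=0.30; AND[a·b] → w = 0.2220
Weighted average = (0.2442·59.7 + 0.2700·37.0 + 0.2220·87.5) / (0.2442 + 0.2700 + 0.2220)
  = 43.9937 / 0.7362 = 59.76

59.76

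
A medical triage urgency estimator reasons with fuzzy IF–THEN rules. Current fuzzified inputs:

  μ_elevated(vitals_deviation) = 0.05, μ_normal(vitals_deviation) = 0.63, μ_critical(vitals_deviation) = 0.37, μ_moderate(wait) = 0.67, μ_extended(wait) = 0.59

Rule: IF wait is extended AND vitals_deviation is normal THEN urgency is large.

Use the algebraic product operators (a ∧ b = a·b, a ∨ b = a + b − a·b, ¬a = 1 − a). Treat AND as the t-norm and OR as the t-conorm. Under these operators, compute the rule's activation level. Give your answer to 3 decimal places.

0.372

firing strength: extended=0.59, normal=0.63; AND[a·b] → w = 0.3717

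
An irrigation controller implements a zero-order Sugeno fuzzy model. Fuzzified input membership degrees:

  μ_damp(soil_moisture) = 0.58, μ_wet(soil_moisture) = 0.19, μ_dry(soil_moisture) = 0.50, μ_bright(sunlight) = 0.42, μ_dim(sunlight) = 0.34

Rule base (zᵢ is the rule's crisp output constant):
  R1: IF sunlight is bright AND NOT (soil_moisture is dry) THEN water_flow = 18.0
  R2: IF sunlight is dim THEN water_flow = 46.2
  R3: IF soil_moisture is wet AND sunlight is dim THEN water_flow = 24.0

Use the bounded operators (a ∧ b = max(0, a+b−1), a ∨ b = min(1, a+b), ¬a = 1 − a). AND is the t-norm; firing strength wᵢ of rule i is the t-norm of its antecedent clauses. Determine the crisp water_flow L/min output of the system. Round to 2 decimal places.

R1 (z=18.0): bright=0.42, ¬dry=1−0.50=0.50; AND[max(0, a+b−1)] → w = 0.00
R2 (z=46.2): dim=0.34 → w = 0.34
R3 (z=24.0): wet=0.19, dim=0.34; AND[max(0, a+b−1)] → w = 0.00
Weighted average = (0.00·18.0 + 0.34·46.2 + 0.00·24.0) / (0.00 + 0.34 + 0.00)
  = 15.7080 / 0.3400 = 46.20

46.20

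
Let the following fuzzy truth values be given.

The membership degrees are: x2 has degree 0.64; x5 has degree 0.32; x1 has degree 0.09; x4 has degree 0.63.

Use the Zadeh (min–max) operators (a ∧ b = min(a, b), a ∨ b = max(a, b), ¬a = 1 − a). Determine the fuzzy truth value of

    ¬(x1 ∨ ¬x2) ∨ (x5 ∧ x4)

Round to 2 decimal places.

0.64

¬x2 = 1 − 0.64 = 0.36
x1 ∨ ¬x2 = max(a, b) on (0.09, 0.36) = 0.36
¬(x1 ∨ ¬x2) = 1 − 0.36 = 0.64
x5 ∧ x4 = min(a, b) on (0.32, 0.63) = 0.32
¬(x1 ∨ ¬x2) ∨ (x5 ∧ x4) = max(a, b) on (0.64, 0.32) = 0.64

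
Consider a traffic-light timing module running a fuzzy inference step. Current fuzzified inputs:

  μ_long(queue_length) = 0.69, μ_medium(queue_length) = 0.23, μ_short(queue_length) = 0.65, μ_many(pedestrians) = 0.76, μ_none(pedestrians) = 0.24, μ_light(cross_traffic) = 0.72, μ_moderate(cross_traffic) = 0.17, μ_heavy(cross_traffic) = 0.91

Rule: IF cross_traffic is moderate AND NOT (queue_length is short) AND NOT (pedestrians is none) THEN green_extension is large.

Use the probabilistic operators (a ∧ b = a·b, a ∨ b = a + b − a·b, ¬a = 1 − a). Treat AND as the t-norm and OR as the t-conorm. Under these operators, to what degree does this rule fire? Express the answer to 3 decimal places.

0.045

firing strength: moderate=0.17, ¬short=1−0.65=0.35, ¬none=1−0.24=0.76; AND[a·b] → w = 0.0452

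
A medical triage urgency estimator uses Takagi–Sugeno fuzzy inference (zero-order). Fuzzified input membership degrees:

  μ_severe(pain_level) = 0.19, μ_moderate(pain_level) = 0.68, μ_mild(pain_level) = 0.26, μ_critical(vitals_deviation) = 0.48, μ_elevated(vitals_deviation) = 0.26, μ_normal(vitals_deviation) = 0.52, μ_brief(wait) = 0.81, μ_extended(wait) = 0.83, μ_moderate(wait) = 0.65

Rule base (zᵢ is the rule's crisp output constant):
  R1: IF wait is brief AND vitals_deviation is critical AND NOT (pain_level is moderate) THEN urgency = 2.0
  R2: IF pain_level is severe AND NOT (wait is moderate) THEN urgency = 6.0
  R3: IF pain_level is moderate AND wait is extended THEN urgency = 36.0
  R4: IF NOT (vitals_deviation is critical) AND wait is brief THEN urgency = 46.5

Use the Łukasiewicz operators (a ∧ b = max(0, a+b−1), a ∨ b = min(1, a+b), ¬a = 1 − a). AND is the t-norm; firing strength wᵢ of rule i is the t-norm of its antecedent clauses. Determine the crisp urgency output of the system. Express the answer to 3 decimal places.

40.125

R1 (z=2.0): brief=0.81, critical=0.48, ¬moderate=1−0.68=0.32; AND[max(0, a+b−1)] → w = 0.00
R2 (z=6.0): severe=0.19, ¬moderate=1−0.65=0.35; AND[max(0, a+b−1)] → w = 0.00
R3 (z=36.0): moderate=0.68, extended=0.83; AND[max(0, a+b−1)] → w = 0.51
R4 (z=46.5): ¬critical=1−0.48=0.52, brief=0.81; AND[max(0, a+b−1)] → w = 0.33
Weighted average = (0.00·2.0 + 0.00·6.0 + 0.51·36.0 + 0.33·46.5) / (0.00 + 0.00 + 0.51 + 0.33)
  = 33.7050 / 0.8400 = 40.125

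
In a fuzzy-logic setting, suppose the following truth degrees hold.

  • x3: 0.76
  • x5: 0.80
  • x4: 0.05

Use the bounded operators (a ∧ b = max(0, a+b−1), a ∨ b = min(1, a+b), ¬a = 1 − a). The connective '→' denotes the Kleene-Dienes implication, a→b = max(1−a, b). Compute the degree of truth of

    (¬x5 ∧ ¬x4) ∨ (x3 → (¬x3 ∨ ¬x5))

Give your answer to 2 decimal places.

0.59

¬x5 = 1 − 0.80 = 0.20
¬x4 = 1 − 0.05 = 0.95
¬x5 ∧ ¬x4 = max(0, a+b−1) on (0.20, 0.95) = 0.15
¬x3 = 1 − 0.76 = 0.24
¬x5 = 1 − 0.80 = 0.20
¬x3 ∨ ¬x5 = min(1, a+b) on (0.24, 0.20) = 0.44
x3 → (¬x3 ∨ ¬x5)  [Kleene-Dienes: max(1−a, b)] with a=0.76, b=0.44 → 0.44
(¬x5 ∧ ¬x4) ∨ (x3 → (¬x3 ∨ ¬x5)) = min(1, a+b) on (0.15, 0.44) = 0.59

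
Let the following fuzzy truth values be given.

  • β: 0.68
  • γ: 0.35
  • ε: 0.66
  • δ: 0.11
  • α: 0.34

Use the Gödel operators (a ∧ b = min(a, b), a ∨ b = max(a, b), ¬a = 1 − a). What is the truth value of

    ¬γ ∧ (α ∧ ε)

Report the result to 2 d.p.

0.34

¬γ = 1 − 0.35 = 0.65
α ∧ ε = min(a, b) on (0.34, 0.66) = 0.34
¬γ ∧ (α ∧ ε) = min(a, b) on (0.65, 0.34) = 0.34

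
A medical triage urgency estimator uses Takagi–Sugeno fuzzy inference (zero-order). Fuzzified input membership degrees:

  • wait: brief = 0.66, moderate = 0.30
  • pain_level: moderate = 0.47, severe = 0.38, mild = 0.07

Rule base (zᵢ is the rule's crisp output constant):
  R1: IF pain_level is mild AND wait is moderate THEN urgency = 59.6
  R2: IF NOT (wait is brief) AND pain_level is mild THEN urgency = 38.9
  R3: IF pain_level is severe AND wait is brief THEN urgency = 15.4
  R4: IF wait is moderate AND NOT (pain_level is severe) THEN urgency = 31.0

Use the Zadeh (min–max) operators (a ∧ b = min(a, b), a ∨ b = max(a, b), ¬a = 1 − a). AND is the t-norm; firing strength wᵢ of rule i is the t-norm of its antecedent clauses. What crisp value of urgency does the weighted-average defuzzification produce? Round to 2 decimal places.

26.89

R1 (z=59.6): mild=0.07, moderate=0.30; AND[min(a, b)] → w = 0.07
R2 (z=38.9): ¬brief=1−0.66=0.34, mild=0.07; AND[min(a, b)] → w = 0.07
R3 (z=15.4): severe=0.38, brief=0.66; AND[min(a, b)] → w = 0.38
R4 (z=31.0): moderate=0.30, ¬severe=1−0.38=0.62; AND[min(a, b)] → w = 0.30
Weighted average = (0.07·59.6 + 0.07·38.9 + 0.38·15.4 + 0.30·31.0) / (0.07 + 0.07 + 0.38 + 0.30)
  = 22.0470 / 0.8200 = 26.89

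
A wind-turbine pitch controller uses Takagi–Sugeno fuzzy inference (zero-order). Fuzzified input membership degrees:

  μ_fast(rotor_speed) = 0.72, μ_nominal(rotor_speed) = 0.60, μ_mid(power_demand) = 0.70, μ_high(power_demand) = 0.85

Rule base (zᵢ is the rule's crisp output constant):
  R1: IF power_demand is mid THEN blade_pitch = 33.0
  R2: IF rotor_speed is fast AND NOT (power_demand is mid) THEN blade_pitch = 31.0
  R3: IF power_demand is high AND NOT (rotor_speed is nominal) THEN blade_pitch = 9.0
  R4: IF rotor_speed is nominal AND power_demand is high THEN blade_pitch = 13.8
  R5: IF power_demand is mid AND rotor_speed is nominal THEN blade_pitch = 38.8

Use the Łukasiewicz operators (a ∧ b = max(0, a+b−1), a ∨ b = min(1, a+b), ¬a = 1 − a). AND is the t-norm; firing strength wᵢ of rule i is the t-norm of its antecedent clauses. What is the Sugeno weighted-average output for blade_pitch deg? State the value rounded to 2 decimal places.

R1 (z=33.0): mid=0.70 → w = 0.70
R2 (z=31.0): fast=0.72, ¬mid=1−0.70=0.30; AND[max(0, a+b−1)] → w = 0.02
R3 (z=9.0): high=0.85, ¬nominal=1−0.60=0.40; AND[max(0, a+b−1)] → w = 0.25
R4 (z=13.8): nominal=0.60, high=0.85; AND[max(0, a+b−1)] → w = 0.45
R5 (z=38.8): mid=0.70, nominal=0.60; AND[max(0, a+b−1)] → w = 0.30
Weighted average = (0.70·33.0 + 0.02·31.0 + 0.25·9.0 + 0.45·13.8 + 0.30·38.8) / (0.70 + 0.02 + 0.25 + 0.45 + 0.30)
  = 43.8200 / 1.7200 = 25.48

25.48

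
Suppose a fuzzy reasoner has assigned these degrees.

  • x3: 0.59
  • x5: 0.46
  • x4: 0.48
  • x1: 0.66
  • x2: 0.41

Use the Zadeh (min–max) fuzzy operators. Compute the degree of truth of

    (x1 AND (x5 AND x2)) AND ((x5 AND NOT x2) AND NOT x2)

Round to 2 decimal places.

0.41

x5 AND x2 = min(a, b) on (0.46, 0.41) = 0.41
x1 AND (x5 AND x2) = min(a, b) on (0.66, 0.41) = 0.41
NOT x2 = 1 − 0.41 = 0.59
x5 AND NOT x2 = min(a, b) on (0.46, 0.59) = 0.46
NOT x2 = 1 − 0.41 = 0.59
(x5 AND NOT x2) AND NOT x2 = min(a, b) on (0.46, 0.59) = 0.46
(x1 AND (x5 AND x2)) AND ((x5 AND NOT x2) AND NOT x2) = min(a, b) on (0.41, 0.46) = 0.41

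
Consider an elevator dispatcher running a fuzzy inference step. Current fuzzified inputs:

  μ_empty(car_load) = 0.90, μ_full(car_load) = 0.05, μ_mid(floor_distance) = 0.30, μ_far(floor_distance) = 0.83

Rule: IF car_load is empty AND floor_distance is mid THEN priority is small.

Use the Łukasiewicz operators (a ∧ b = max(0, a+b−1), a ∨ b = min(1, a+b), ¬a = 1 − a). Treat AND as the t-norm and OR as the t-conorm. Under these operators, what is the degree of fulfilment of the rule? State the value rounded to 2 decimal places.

0.20

firing strength: empty=0.90, mid=0.30; AND[max(0, a+b−1)] → w = 0.20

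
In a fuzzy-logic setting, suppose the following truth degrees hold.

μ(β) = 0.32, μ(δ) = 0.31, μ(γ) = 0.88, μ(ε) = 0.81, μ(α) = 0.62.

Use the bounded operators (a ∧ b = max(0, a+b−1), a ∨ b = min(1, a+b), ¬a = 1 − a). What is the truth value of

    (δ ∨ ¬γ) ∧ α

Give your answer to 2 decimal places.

0.05

¬γ = 1 − 0.88 = 0.12
δ ∨ ¬γ = min(1, a+b) on (0.31, 0.12) = 0.43
(δ ∨ ¬γ) ∧ α = max(0, a+b−1) on (0.43, 0.62) = 0.05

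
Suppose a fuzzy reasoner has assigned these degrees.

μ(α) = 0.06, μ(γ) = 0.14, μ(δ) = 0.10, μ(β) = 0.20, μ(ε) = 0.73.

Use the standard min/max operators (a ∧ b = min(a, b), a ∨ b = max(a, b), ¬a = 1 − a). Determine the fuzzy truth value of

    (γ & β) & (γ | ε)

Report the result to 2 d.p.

0.14

γ & β = min(a, b) on (0.14, 0.20) = 0.14
γ | ε = max(a, b) on (0.14, 0.73) = 0.73
(γ & β) & (γ | ε) = min(a, b) on (0.14, 0.73) = 0.14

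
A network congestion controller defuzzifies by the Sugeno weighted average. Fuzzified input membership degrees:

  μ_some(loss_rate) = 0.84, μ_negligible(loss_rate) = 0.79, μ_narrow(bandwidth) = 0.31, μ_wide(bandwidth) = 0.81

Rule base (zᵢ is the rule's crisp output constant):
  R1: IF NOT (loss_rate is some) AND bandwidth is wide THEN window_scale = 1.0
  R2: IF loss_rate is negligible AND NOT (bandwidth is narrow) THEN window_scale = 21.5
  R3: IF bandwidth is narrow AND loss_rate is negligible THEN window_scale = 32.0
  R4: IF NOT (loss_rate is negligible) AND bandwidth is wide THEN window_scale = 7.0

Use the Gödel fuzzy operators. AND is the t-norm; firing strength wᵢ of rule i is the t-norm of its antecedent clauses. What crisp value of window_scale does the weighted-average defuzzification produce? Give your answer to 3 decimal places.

R1 (z=1.0): ¬some=1−0.84=0.16, wide=0.81; AND[min(a, b)] → w = 0.16
R2 (z=21.5): negligible=0.79, ¬narrow=1−0.31=0.69; AND[min(a, b)] → w = 0.69
R3 (z=32.0): narrow=0.31, negligible=0.79; AND[min(a, b)] → w = 0.31
R4 (z=7.0): ¬negligible=1−0.79=0.21, wide=0.81; AND[min(a, b)] → w = 0.21
Weighted average = (0.16·1.0 + 0.69·21.5 + 0.31·32.0 + 0.21·7.0) / (0.16 + 0.69 + 0.31 + 0.21)
  = 26.3850 / 1.3700 = 19.259

19.259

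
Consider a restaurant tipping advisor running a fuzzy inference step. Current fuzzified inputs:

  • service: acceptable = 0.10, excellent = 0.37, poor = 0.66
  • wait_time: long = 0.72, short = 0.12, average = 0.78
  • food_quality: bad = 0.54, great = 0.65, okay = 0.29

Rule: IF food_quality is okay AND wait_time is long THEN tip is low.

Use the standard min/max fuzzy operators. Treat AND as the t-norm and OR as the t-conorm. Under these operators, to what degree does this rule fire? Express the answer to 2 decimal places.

firing strength: okay=0.29, long=0.72; AND[min(a, b)] → w = 0.29

0.29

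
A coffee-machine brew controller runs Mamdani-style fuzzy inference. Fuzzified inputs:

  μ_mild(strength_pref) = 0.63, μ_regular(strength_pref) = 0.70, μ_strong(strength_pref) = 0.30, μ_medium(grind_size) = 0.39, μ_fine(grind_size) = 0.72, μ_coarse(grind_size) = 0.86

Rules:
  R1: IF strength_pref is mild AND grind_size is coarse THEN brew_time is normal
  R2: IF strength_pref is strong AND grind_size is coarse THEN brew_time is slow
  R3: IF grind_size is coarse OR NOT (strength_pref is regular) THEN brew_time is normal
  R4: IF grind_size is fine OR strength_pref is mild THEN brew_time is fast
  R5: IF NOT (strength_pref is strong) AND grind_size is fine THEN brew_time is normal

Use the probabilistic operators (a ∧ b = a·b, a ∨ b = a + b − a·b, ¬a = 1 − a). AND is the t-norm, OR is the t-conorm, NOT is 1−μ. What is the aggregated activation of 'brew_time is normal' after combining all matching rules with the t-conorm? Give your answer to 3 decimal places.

R1: mild=0.63, coarse=0.86; AND[a·b] → w = 0.5418
R2: strong=0.30, coarse=0.86; AND[a·b] → w = 0.2580
R3: coarse=0.86, ¬regular=1−0.70=0.30; OR[a + b − a·b] → w = 0.9020
R4: fine=0.72, mild=0.63; OR[a + b − a·b] → w = 0.8964
R5: ¬strong=1−0.30=0.70, fine=0.72; AND[a·b] → w = 0.5040
Rules with consequent 'normal': {R1, R3, R5} → strengths 0.5418, 0.9020, 0.5040
Aggregate via t-conorm [a + b − a·b]: 0.9777

0.978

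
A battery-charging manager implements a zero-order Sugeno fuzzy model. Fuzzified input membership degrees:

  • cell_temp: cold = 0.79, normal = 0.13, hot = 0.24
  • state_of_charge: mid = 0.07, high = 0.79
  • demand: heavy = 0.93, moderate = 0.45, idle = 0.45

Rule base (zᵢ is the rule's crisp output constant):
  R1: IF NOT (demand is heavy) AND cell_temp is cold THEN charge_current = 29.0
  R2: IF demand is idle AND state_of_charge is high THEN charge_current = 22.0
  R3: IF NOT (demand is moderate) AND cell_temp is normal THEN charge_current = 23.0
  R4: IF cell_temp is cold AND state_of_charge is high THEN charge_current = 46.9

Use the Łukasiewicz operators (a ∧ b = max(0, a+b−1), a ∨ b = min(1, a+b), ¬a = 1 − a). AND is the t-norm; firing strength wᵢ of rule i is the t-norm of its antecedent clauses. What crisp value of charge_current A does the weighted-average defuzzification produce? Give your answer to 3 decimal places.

39.612

R1 (z=29.0): ¬heavy=1−0.93=0.07, cold=0.79; AND[max(0, a+b−1)] → w = 0.00
R2 (z=22.0): idle=0.45, high=0.79; AND[max(0, a+b−1)] → w = 0.24
R3 (z=23.0): ¬moderate=1−0.45=0.55, normal=0.13; AND[max(0, a+b−1)] → w = 0.00
R4 (z=46.9): cold=0.79, high=0.79; AND[max(0, a+b−1)] → w = 0.58
Weighted average = (0.00·29.0 + 0.24·22.0 + 0.00·23.0 + 0.58·46.9) / (0.00 + 0.24 + 0.00 + 0.58)
  = 32.4820 / 0.8200 = 39.612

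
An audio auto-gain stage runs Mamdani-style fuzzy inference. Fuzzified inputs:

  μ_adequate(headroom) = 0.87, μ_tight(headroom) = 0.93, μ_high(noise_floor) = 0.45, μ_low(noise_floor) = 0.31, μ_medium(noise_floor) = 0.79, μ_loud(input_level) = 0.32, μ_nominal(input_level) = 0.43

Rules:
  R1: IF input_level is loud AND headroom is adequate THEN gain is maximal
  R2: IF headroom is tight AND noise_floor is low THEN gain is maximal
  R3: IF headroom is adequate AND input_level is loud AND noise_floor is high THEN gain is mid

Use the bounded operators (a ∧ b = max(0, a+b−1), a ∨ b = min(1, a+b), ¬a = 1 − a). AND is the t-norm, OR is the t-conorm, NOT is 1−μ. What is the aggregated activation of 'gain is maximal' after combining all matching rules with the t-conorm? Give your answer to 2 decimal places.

R1: loud=0.32, adequate=0.87; AND[max(0, a+b−1)] → w = 0.19
R2: tight=0.93, low=0.31; AND[max(0, a+b−1)] → w = 0.24
R3: adequate=0.87, loud=0.32, high=0.45; AND[max(0, a+b−1)] → w = 0.00
Rules with consequent 'maximal': {R1, R2} → strengths 0.19, 0.24
Aggregate via t-conorm [min(1, a+b)]: 0.43

0.43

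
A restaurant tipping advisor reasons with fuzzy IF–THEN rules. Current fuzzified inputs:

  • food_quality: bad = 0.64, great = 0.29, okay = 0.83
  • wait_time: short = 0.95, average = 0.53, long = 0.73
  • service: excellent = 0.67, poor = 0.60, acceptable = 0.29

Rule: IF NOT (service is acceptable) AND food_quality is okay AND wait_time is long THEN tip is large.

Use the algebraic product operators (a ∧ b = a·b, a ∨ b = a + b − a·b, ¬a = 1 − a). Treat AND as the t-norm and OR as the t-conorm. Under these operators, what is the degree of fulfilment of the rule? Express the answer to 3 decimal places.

firing strength: ¬acceptable=1−0.29=0.71, okay=0.83, long=0.73; AND[a·b] → w = 0.4302

0.430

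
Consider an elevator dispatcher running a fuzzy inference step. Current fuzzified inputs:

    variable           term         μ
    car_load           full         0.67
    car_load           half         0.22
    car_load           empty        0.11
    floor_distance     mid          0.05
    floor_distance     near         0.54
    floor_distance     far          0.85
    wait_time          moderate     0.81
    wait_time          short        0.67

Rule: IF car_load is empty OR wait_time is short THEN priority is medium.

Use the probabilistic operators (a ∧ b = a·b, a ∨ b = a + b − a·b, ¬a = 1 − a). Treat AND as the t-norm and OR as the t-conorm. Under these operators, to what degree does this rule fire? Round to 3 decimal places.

firing strength: empty=0.11, short=0.67; OR[a + b − a·b] → w = 0.7063

0.706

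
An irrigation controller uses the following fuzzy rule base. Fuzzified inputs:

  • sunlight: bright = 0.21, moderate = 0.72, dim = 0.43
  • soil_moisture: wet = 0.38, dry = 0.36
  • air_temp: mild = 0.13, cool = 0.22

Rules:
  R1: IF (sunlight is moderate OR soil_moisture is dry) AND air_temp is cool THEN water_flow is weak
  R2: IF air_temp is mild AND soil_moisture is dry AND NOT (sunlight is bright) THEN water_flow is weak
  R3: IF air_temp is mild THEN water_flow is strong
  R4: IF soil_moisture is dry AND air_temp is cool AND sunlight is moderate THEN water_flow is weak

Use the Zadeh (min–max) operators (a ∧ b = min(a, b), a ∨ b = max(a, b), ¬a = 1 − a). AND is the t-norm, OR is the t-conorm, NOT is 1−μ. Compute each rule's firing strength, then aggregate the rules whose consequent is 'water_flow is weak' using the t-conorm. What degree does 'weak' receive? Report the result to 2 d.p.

0.22

R1: (moderate=0.72 OR dry=0.36) = 0.72; AND[min(a, b)] with cool=0.22 → w = 0.22
R2: mild=0.13, dry=0.36, ¬bright=1−0.21=0.79; AND[min(a, b)] → w = 0.13
R3: mild=0.13 → w = 0.13
R4: dry=0.36, cool=0.22, moderate=0.72; AND[min(a, b)] → w = 0.22
Rules with consequent 'weak': {R1, R2, R4} → strengths 0.22, 0.13, 0.22
Aggregate via t-conorm [max(a, b)]: 0.22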